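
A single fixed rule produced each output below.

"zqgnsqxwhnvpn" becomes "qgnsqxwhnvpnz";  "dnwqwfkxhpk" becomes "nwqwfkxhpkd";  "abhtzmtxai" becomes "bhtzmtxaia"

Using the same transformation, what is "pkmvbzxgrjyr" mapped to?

kmvbzxgrjyrp

The transformation: move the first character to the end.
On "pkmvbzxgrjyr" that produces "kmvbzxgrjyrp".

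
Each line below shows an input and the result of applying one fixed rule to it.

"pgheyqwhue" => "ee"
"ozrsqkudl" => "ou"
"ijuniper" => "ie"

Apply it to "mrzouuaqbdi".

oa

The transformation: keep one character in every 3, starting at position 1 (positions 1st, 4th, 7th, ...), then keep only the vowels.
Working it through for "mrzouuaqbdi": intermediate "moad", final "oa".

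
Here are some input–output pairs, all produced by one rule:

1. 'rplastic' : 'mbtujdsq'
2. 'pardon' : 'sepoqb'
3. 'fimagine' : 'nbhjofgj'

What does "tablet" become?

The rule is to shift every letter 1 place forward in the alphabet (wrapping around), then move the first 2 characters to the end (rotate left by 2).
Applying both steps to "tablet": "ubcmfu", then "cmfuub".

cmfuub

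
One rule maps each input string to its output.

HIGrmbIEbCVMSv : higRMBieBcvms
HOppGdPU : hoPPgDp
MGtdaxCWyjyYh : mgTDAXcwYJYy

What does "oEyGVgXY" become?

OeYgvGx

The transformation: flip the case of every letter, then delete the last character.
Working it through for "oEyGVgXY": intermediate "OeYgvGxy", final "OeYgvGx".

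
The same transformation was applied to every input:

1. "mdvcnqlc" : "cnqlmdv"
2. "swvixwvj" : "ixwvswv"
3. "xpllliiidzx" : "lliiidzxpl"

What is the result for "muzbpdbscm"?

The transformation: delete the last character, then move the first 3 characters to the end (rotate left by 3).
On "muzbpdbscm": the first step gives "muzbpdbsc", and the second then gives "bpdbscmuz".

bpdbscmuz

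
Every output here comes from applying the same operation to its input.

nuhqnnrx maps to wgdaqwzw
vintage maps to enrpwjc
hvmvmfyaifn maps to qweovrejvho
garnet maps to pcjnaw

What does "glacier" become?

Looking at the pairs, the operation is to shift every letter 9 places forward in the alphabet (wrapping around), then take characters alternately from the front and the back (1st, last, 2nd, 2nd-last, ...).
On "glacier" that produces "paunjrl".
(Check on "nuhqnnrx": → "wdqzwwag" → "wgdaqwzw" ✓)

paunjrl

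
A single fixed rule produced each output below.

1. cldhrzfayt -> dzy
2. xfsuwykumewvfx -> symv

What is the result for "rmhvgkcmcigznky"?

Rule — keep one character in every 3, starting at position 3 (positions 3rd, 6th, 9th, ...).
So "rmhvgkcmcigznky" becomes "hkczy".

hkczy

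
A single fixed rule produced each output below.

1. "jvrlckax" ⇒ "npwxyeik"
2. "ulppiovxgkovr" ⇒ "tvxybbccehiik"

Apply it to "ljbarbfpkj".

The transformation: sort the characters into alphabetical order, then shift every letter 13 places forward in the alphabet (wrapping around) — i.e. ROT13.
Applying both steps to "ljbarbfpkj": "abbfjjklpr", then "nooswwxyce".

nooswwxyce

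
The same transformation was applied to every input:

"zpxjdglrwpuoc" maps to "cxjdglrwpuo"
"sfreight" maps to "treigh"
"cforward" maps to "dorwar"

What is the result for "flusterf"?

fuster

In each case the input is transformed by: delete the first 2 characters, then move the last character to the front.
Applying both steps to "flusterf": "usterf", then "fuster".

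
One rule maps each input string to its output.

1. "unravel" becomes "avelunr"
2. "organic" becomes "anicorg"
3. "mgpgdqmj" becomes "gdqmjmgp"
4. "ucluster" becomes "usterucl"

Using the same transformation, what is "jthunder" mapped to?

underjth

Rule — move the first 3 characters to the end (rotate left by 3).
Doing the same to "jthunder": "underjth".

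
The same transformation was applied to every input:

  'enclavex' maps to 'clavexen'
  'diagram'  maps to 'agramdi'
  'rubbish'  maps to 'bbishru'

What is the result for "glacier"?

In each case the input is transformed by: move the first 2 characters to the end (rotate left by 2).
On "glacier" that produces "aciergl".

aciergl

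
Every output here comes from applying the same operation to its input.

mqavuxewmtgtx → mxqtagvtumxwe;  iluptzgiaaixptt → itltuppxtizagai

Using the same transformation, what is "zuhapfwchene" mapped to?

In each case the input is transformed by: take characters alternately from the front and the back (1st, last, 2nd, 2nd-last, ...).
Doing the same to "zuhapfwchene": "zeunheahpcfw".

zeunheahpcfw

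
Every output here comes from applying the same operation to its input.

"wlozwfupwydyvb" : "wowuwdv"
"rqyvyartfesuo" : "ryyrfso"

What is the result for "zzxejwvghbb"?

The transformation: keep every other character starting from the first (positions 1st, 3rd, 5th, ...).
Applying that to "zzxejwvghbb" gives "zxjvhb".

zxjvhb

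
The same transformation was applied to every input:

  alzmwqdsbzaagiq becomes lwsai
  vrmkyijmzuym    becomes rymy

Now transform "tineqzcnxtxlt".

iqnx

What's happening: keep one character in every 3, starting at position 2 (positions 2nd, 5th, 8th, ...).
On "tineqzcnxtxlt" that produces "iqnx".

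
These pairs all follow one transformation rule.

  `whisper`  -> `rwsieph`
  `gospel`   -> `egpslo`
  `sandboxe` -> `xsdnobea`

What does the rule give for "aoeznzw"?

wazezno

Each output is the input with this applied: swap each adjacent pair of characters (1↔2, 3↔4, ...), then swap the first and last characters.
For "aoeznzw", step one produces "oazeznw"; step two turns that into "wazezno".
(Check on "gospel": → "ogpsle" → "egpslo" ✓)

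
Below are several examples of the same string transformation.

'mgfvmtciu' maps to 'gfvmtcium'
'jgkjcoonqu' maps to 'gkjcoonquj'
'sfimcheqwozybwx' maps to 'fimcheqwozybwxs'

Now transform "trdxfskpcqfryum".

The pattern: move the first character to the end.
"trdxfskpcqfryum" → "rdxfskpcqfryumt".

rdxfskpcqfryumt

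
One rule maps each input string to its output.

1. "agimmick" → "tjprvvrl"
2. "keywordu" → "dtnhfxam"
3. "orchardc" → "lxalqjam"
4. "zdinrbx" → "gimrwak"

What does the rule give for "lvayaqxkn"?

wuejhjzgt

The pattern: shift every letter 9 places forward in the alphabet (wrapping around), then move the last character to the front.
"lvayaqxkn" → "wuejhjzgt".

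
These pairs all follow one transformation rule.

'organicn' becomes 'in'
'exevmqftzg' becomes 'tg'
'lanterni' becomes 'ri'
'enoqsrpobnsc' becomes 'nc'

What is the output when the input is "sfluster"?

Looking at the pairs, the operation is to keep every other character starting from the second (positions 2nd, 4th, 6th, ...), then keep only the last 2 characters.
Working it through for "sfluster": intermediate "futr", final "tr".

tr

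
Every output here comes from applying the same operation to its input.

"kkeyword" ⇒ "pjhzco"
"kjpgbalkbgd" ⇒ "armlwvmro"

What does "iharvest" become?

lcgpde

The transformation: shift every letter 11 places forward in the alphabet (wrapping around), then delete the first 2 characters.
Working it through for "iharvest": intermediate "tslcgpde", final "lcgpde".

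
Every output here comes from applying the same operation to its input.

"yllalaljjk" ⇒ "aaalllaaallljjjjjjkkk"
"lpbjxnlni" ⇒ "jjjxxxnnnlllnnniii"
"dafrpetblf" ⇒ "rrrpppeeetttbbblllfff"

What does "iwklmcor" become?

What's happening: delete the first 3 characters, then repeat every character 3 times.
"iwklmcor" → "lllmmmcccooorrr".

lllmmmcccooorrr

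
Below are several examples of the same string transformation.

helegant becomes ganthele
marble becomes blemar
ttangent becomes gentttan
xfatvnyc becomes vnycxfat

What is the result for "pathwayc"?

waycpath

The transformation: swap the front and back halves of the string.
Doing the same to "pathwayc": "waycpath".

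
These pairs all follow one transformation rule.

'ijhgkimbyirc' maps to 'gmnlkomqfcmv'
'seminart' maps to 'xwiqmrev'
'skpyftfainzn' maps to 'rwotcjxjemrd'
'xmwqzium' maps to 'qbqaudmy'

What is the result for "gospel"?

pkswti

Looking at the pairs, the operation is to shift every letter 4 places forward in the alphabet (wrapping around), then move the last character to the front.
Applying both steps to "gospel": "kswtip", then "pkswti".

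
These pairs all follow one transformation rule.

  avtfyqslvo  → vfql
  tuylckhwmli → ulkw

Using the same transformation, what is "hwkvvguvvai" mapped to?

wvgv

Looking at the pairs, the operation is to keep every other character starting from the second (positions 2nd, 4th, 6th, ...), then delete the last character.
Starting from "hwkvvguvvai": after the first operation, "wvgva"; after the second, "wvgv".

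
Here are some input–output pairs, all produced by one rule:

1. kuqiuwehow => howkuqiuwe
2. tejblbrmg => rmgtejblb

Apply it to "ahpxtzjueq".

ueqahpxtzj

The pattern: move the last 3 characters to the front (rotate right by 3).
So "ahpxtzjueq" becomes "ueqahpxtzj".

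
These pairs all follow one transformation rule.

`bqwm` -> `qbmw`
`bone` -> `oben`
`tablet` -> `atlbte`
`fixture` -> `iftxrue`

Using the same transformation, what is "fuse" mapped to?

ufes

Rule — swap each adjacent pair of characters (1↔2, 3↔4, ...).
On "fuse" that produces "ufes".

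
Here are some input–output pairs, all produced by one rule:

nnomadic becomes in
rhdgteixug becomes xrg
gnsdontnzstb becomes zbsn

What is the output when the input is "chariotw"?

th

The rule is to swap the front and back halves of the string, then keep one character in every 3, starting at position 3 (positions 3rd, 6th, 9th, ...).
Starting from "chariotw": after the first operation, "iotwchar"; after the second, "th".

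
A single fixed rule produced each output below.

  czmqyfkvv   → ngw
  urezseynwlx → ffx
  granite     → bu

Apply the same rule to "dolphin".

mj

Rule — keep one character in every 3, starting at position 3 (positions 3rd, 6th, 9th, ...), then shift every letter 1 place forward in the alphabet (wrapping around).
"dolphin" → "li" → "mj".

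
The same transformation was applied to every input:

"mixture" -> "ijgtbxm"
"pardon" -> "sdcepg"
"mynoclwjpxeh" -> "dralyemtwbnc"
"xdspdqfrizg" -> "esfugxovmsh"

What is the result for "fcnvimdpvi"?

Looking at the pairs, the operation is to shift every letter 11 places backward in the alphabet (wrapping around), then move the first 3 characters to the end (rotate left by 3).
Doing the same to "fcnvimdpvi": "kxbsekxurc".

kxbsekxurc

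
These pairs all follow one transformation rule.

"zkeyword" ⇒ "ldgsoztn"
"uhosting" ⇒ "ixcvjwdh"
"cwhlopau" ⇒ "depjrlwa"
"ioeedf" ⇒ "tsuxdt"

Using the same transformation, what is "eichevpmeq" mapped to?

The pattern: shift every letter 11 places backward in the alphabet (wrapping around), then swap the front and back halves of the string.
"eichevpmeq" → "txrwtkebtf" → "kebtftxrwt".
(Check on "uhosting": → "jwdhixcv" → "ixcvjwdh" ✓)

kebtftxrwt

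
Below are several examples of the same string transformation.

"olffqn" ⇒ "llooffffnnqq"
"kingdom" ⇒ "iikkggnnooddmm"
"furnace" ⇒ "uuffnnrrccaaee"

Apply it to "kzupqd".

Looking at the pairs, the operation is to swap each adjacent pair of characters (1↔2, 3↔4, ...), then double every character.
"kzupqd" → "zkpudq" → "zzkkppuuddqq".
(Check on "olffqn": → "loffnq" → "llooffffnnqq" ✓)

zzkkppuuddqq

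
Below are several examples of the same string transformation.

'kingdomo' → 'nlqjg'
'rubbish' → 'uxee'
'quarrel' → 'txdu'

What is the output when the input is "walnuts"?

zdoq

The transformation: shift every letter 3 places forward in the alphabet (wrapping around), then delete the last 3 characters.
On "walnuts": the first step gives "zdoqxwv", and the second then gives "zdoq".
(Check on "kingdomo": → "nlqjgrpr" → "nlqjg" ✓)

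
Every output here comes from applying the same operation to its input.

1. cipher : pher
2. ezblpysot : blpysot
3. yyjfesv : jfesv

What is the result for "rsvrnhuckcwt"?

vrnhuckcwt

The transformation: delete the first 2 characters.
Applying that to "rsvrnhuckcwt" gives "vrnhuckcwt".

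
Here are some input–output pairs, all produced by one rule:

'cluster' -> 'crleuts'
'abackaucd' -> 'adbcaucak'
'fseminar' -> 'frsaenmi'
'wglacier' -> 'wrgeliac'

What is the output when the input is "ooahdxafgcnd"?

odonachgdfxa

The pattern: take characters alternately from the front and the back (1st, last, 2nd, 2nd-last, ...).
So "ooahdxafgcnd" becomes "odonachgdfxa".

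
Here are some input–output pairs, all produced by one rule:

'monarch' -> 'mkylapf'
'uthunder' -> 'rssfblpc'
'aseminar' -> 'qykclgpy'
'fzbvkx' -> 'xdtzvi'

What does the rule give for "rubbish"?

spzzqgf

The pattern: shift every letter 2 places backward in the alphabet (wrapping around), then swap each adjacent pair of characters (1↔2, 3↔4, ...).
Working it through for "rubbish": intermediate "pszzgqf", final "spzzqgf".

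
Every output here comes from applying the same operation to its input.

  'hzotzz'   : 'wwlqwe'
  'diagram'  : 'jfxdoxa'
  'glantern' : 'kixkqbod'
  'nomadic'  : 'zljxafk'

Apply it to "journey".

vlrokbg

Each output is the input with this applied: shift every letter 3 places backward in the alphabet (wrapping around), then swap the first and last characters.
Applying both steps to "journey": "glrokbv", then "vlrokbg".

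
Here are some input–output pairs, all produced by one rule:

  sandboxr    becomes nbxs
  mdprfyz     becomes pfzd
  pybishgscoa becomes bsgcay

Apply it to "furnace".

raeu

The rule is to move the first 2 characters to the end (rotate left by 2), then keep every other character starting from the first (positions 1st, 3rd, 5th, ...).
For "furnace", step one produces "rnacefu"; step two turns that into "raeu".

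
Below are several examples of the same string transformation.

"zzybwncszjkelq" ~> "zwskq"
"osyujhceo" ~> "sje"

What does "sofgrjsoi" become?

The transformation: keep one character in every 3, starting at position 2 (positions 2nd, 5th, 8th, ...).
On "sofgrjsoi" that produces "oro".

oro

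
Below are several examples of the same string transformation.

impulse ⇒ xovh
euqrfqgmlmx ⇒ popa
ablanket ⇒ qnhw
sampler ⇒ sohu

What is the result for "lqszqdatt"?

Rule — shift every letter 3 places forward in the alphabet (wrapping around), then keep only the last 4 characters.
Applying both steps to "lqszqdatt": "otvctgdww", then "gdww".

gdww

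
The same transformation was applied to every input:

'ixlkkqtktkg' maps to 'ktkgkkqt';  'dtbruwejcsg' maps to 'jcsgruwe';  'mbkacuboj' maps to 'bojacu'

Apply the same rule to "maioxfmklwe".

klweoxfm

Rule — delete the first 3 characters, then swap the front and back halves of the string.
For "maioxfmklwe", step one produces "oxfmklwe"; step two turns that into "klweoxfm".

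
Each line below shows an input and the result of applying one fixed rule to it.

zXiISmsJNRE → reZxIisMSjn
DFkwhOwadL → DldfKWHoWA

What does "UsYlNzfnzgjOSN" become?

snuSyLnZFNZGJo

The pattern: move the last 2 characters to the front (rotate right by 2), then flip the case of every letter.
On "UsYlNzfnzgjOSN" that produces "snuSyLnZFNZGJo".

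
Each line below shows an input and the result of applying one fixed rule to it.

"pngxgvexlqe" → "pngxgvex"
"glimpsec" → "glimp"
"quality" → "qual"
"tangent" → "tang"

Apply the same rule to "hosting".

Each output is the input with this applied: delete the last 3 characters.
Doing the same to "hosting": "host".

host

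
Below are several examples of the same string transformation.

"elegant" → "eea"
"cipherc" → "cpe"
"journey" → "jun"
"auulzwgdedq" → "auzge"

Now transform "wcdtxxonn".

The pattern: delete the last 2 characters, then keep every other character starting from the first (positions 1st, 3rd, 5th, ...).
Applying both steps to "wcdtxxonn": "wcdtxxo", then "wdxo".

wdxo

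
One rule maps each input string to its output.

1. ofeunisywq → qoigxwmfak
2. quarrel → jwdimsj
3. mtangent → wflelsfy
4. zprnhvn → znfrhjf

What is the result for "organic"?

What's happening: shift every letter 8 places backward in the alphabet (wrapping around), then move the last 3 characters to the front (rotate right by 3).
For "organic", step one produces "gjysfau"; step two turns that into "faugjys".
(Check on "ofeunisywq": → "gxwmfakqoi" → "qoigxwmfak" ✓)

faugjys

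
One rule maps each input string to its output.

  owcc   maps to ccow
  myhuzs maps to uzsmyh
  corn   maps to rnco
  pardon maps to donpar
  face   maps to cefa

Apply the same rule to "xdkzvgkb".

The transformation: swap the front and back halves of the string.
For "xdkzvgkb" the result is "vgkbxdkz".

vgkbxdkz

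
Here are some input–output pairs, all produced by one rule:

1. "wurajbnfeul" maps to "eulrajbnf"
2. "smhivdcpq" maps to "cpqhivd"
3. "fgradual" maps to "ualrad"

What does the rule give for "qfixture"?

The rule is to delete the first 2 characters, then move the last 3 characters to the front (rotate right by 3).
Starting from "qfixture": after the first operation, "ixture"; after the second, "ureixt".
(Check on "smhivdcpq": → "hivdcpq" → "cpqhivd" ✓)

ureixt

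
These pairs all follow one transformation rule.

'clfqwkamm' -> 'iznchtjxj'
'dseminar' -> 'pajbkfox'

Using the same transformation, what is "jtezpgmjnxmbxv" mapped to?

qgwbdmgjukyjsu

In each case the input is transformed by: shift every letter 3 places backward in the alphabet (wrapping around), then swap each adjacent pair of characters (1↔2, 3↔4, ...).
Working it through for "jtezpgmjnxmbxv": intermediate "gqbwmdjgkujyus", final "qgwbdmgjukyjsu".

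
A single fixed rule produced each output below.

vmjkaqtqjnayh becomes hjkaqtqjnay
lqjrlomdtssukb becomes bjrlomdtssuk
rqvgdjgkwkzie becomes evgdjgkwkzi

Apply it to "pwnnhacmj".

The transformation: delete the first 2 characters, then move the last character to the front.
Applying both steps to "pwnnhacmj": "nnhacmj", then "jnnhacm".

jnnhacm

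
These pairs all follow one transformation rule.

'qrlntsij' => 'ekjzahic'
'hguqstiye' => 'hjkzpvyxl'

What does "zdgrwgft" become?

inxwkqux

The rule is to move the first 3 characters to the end (rotate left by 3), then shift every letter 9 places backward in the alphabet (wrapping around).
Doing the same to "zdgrwgft": "inxwkqux".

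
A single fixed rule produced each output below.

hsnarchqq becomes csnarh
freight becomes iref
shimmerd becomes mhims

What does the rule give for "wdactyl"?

Rule — delete the last 3 characters, then swap the first and last characters.
On "wdactyl": the first step gives "wdac", and the second then gives "cdaw".

cdaw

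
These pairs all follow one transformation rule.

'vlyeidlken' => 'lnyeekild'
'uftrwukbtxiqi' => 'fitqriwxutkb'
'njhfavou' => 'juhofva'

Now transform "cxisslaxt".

What's happening: delete the first character, then take characters alternately from the front and the back (1st, last, 2nd, 2nd-last, ...).
Starting from "cxisslaxt": after the first operation, "xisslaxt"; after the second, "xtixsasl".

xtixsasl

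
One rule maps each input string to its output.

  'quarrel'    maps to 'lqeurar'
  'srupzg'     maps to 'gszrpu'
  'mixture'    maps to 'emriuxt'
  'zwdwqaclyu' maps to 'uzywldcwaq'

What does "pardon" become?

npoadr

In each case the input is transformed by: reverse the string, then take characters alternately from the front and the back (1st, last, 2nd, 2nd-last, ...).
Applying both steps to "pardon": "nodrap", then "npoadr".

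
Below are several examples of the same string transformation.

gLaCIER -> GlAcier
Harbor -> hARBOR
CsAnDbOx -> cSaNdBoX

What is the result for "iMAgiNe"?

The pattern: flip the case of every letter.
So "iMAgiNe" becomes "ImaGInE".

ImaGInE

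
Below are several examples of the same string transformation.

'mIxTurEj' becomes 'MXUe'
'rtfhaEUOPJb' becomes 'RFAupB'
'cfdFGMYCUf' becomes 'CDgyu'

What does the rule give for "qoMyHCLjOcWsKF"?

The transformation: keep every other character starting from the first (positions 1st, 3rd, 5th, ...), then flip the case of every letter.
Starting from "qoMyHCLjOcWsKF": after the first operation, "qMHLOWK"; after the second, "Qmhlowk".

Qmhlowk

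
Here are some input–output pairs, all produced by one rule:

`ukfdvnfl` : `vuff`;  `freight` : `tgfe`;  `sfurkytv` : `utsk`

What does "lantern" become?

Looking at the pairs, the operation is to keep every other character starting from the first (positions 1st, 3rd, 5th, ...), then sort the characters into reverse alphabetical order.
Working it through for "lantern": intermediate "lnen", final "nnle".

nnle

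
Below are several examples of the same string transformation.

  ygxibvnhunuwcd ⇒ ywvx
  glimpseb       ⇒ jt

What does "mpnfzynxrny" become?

What's happening: shift every letter 1 place forward in the alphabet (wrapping around), then keep one character in every 3, starting at position 3 (positions 3rd, 6th, 9th, ...).
Doing the same to "mpnfzynxrny": "ozs".

ozs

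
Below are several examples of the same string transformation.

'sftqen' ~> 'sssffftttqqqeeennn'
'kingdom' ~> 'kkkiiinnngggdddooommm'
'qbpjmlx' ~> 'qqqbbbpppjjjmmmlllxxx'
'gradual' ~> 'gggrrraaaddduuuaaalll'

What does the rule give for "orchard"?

Each output is the input with this applied: repeat every character 3 times.
So "orchard" becomes "ooorrrccchhhaaarrrddd".

ooorrrccchhhaaarrrddd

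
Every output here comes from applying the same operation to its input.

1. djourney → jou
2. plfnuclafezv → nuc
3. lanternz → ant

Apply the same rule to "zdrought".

dro

The transformation: swap the front and back halves of the string, then keep only the last 3 characters.
For "zdrought", step one produces "ughtzdro"; step two turns that into "dro".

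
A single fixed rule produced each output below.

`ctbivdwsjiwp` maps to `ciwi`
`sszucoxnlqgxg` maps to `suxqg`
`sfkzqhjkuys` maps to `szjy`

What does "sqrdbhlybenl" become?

sdle

Each output is the input with this applied: keep one character in every 3, starting at position 1 (positions 1st, 4th, 7th, ...).
So "sqrdbhlybenl" becomes "sdle".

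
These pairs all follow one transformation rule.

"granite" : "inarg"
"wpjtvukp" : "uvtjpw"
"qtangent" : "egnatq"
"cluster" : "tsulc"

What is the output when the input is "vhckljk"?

What's happening: reverse the string, then delete the first 2 characters.
Starting from "vhckljk": after the first operation, "kjlkchv"; after the second, "lkchv".

lkchv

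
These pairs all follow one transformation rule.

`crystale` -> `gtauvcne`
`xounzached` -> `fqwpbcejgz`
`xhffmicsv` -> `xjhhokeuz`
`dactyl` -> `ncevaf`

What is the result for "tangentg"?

icpigpvv

The transformation: swap the first and last characters, then shift every letter 2 places forward in the alphabet (wrapping around).
On "tangentg" that produces "icpigpvv".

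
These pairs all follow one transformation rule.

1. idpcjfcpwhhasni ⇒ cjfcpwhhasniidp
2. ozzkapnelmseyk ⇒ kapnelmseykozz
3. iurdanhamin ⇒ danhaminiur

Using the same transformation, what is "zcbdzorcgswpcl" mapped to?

In each case the input is transformed by: move the first 3 characters to the end (rotate left by 3).
For "zcbdzorcgswpcl" the result is "dzorcgswpclzcb".

dzorcgswpclzcb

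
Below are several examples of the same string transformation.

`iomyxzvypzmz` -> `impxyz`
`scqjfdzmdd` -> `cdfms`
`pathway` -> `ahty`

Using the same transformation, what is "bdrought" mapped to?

bgot

The pattern: sort the characters into alphabetical order, then keep every other character starting from the first (positions 1st, 3rd, 5th, ...).
Applying that to "bdrought" gives "bgot".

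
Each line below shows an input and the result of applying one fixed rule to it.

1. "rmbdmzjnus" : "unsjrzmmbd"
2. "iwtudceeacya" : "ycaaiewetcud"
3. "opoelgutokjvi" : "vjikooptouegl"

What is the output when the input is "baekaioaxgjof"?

ojfgbxaaeokia

The transformation: move the last 2 characters to the front (rotate right by 2), then take characters alternately from the front and the back (1st, last, 2nd, 2nd-last, ...).
Doing the same to "baekaioaxgjof": "ojfgbxaaeokia".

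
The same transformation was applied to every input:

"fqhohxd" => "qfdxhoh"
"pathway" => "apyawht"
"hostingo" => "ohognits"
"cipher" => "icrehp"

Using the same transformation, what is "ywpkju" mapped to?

In each case the input is transformed by: move the first 2 characters to the end (rotate left by 2), then reverse the string.
Working it through for "ywpkju": intermediate "pkjuyw", final "wyujkp".

wyujkp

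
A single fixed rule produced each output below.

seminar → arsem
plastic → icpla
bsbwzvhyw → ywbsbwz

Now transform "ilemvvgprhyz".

The transformation: move the last 2 characters to the front (rotate right by 2), then delete the last 2 characters.
Applying both steps to "ilemvvgprhyz": "yzilemvvgprh", then "yzilemvvgp".
(Check on "seminar": → "arsemin" → "arsem" ✓)

yzilemvvgp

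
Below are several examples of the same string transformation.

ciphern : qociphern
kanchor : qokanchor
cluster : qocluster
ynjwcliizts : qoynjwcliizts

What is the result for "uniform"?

qouniform

Each output is the input with this applied: prepend "qo".
"uniform" → "qouniform".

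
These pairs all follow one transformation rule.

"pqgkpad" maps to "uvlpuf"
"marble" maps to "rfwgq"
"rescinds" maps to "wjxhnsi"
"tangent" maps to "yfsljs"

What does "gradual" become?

lwfizf

The transformation: shift every letter 5 places forward in the alphabet (wrapping around), then delete the last character.
On "gradual": the first step gives "lwfizfq", and the second then gives "lwfizf".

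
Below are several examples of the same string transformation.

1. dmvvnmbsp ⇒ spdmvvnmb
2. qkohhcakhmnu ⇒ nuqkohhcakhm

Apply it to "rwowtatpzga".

What's happening: move the last 2 characters to the front (rotate right by 2).
Applying that to "rwowtatpzga" gives "garwowtatpz".

garwowtatpz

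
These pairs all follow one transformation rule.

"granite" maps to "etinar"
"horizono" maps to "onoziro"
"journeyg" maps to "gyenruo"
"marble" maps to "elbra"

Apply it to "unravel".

Looking at the pairs, the operation is to delete the first character, then reverse the string.
"unravel" → "nravel" → "levarn".

levarn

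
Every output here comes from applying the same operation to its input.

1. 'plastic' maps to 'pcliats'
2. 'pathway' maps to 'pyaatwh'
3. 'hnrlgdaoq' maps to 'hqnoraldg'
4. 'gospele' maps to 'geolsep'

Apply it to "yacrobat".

The transformation: take characters alternately from the front and the back (1st, last, 2nd, 2nd-last, ...).
Doing the same to "yacrobat": "ytaacbro".

ytaacbro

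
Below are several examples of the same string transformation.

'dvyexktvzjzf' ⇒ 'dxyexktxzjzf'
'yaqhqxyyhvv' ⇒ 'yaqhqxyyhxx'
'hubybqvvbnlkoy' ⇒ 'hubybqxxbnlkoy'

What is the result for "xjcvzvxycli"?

The rule is to replace every "v" with "x".
So "xjcvzvxycli" becomes "xjcxzxxycli".

xjcxzxxycli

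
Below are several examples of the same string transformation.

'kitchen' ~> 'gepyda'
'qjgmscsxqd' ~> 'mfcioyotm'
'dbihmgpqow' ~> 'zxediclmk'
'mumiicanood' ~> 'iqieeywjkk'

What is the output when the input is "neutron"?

jaqpnk

What's happening: delete the last character, then shift every letter 4 places backward in the alphabet (wrapping around).
On "neutron": the first step gives "neutro", and the second then gives "jaqpnk".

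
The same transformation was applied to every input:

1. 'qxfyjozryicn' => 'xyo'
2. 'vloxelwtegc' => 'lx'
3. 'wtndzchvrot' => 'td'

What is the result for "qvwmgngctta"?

The pattern: keep every other character starting from the second (positions 2nd, 4th, 6th, ...), then delete the last 3 characters.
Starting from "qvwmgngctta": after the first operation, "vmnct"; after the second, "vm".

vm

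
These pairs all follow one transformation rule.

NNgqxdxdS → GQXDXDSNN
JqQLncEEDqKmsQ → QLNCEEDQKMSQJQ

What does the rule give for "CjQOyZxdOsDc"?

Looking at the pairs, the operation is to move the first 2 characters to the end (rotate left by 2), then convert every letter to uppercase.
Applying both steps to "CjQOyZxdOsDc": "QOyZxdOsDcCj", then "QOYZXDOSDCCJ".

QOYZXDOSDCCJ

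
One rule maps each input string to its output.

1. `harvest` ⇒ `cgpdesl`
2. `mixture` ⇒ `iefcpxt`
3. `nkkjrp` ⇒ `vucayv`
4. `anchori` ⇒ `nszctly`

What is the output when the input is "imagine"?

Each output is the input with this applied: shift every letter 11 places forward in the alphabet (wrapping around), then move the first 2 characters to the end (rotate left by 2).
On "imagine" that produces "lrtyptx".

lrtyptx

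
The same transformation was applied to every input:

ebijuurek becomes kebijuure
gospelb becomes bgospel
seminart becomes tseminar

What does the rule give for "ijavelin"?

nijaveli

The rule is to move the last character to the front.
So "ijavelin" becomes "nijaveli".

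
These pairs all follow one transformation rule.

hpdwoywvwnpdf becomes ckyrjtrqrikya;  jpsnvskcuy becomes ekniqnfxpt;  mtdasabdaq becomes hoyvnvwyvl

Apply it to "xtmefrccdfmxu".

In each case the input is transformed by: shift every letter 5 places backward in the alphabet (wrapping around).
Applying that to "xtmefrccdfmxu" gives "sohzamxxyahsp".

sohzamxxyahsp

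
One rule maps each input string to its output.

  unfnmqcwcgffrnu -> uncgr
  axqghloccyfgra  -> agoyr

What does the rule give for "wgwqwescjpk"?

In each case the input is transformed by: keep one character in every 3, starting at position 1 (positions 1st, 4th, 7th, ...).
For "wgwqwescjpk" the result is "wqsp".

wqsp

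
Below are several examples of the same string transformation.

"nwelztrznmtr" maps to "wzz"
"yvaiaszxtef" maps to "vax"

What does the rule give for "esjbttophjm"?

stp

In each case the input is transformed by: delete the last 3 characters, then keep one character in every 3, starting at position 2 (positions 2nd, 5th, 8th, ...).
Applying both steps to "esjbttophjm": "esjbttop", then "stp".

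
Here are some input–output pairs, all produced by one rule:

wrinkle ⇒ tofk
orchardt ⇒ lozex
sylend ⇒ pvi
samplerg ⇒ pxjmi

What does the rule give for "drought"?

aolr

Looking at the pairs, the operation is to shift every letter 3 places backward in the alphabet (wrapping around), then delete the last 3 characters.
On "drought": the first step gives "aolrdeq", and the second then gives "aolr".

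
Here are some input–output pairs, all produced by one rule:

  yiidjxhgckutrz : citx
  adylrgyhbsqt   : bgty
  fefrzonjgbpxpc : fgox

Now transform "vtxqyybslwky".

lxyy

Rule — keep one character in every 3, starting at position 3 (positions 3rd, 6th, 9th, ...), then sort the characters into alphabetical order.
Starting from "vtxqyybslwky": after the first operation, "xyly"; after the second, "lxyy".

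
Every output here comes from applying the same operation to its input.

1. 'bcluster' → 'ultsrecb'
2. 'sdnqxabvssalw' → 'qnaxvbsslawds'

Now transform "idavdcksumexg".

Each output is the input with this applied: swap each adjacent pair of characters (1↔2, 3↔4, ...), then move the first 2 characters to the end (rotate left by 2).
For "idavdcksumexg", step one produces "divacdskmuxeg"; step two turns that into "vacdskmuxegdi".
(Check on "bcluster": → "cbultsre" → "ultsrecb" ✓)

vacdskmuxegdi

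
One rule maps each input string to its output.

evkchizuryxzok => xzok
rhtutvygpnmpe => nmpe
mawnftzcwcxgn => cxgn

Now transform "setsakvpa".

kvpa

The rule is to keep only the last 4 characters.
Applying that to "setsakvpa" gives "kvpa".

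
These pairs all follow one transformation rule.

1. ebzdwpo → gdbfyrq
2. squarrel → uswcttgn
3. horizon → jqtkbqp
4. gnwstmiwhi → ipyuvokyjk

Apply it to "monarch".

Rule — shift every letter 2 places forward in the alphabet (wrapping around).
Doing the same to "monarch": "oqpctej".

oqpctej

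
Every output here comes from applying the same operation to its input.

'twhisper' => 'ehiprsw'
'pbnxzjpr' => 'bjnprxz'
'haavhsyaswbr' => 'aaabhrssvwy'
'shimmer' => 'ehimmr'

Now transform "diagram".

In each case the input is transformed by: delete the first character, then sort the characters into alphabetical order.
Applying both steps to "diagram": "iagram", then "aagimr".

aagimr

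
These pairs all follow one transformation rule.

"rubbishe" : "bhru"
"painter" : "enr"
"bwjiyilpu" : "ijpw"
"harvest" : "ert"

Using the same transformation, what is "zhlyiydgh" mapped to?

In each case the input is transformed by: sort the characters into alphabetical order, then keep every other character starting from the second (positions 2nd, 4th, 6th, ...).
On "zhlyiydgh": the first step gives "dghhilyyz", and the second then gives "ghly".

ghly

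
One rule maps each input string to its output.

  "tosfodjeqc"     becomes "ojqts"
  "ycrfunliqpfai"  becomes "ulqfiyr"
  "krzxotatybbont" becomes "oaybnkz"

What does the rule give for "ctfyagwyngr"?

The transformation: keep every other character starting from the first (positions 1st, 3rd, 5th, ...), then move the first 2 characters to the end (rotate left by 2).
Starting from "ctfyagwyngr": after the first operation, "cfawnr"; after the second, "awnrcf".

awnrcf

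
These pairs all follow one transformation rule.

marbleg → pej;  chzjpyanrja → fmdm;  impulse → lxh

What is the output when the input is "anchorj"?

dkm

The transformation: shift every letter 3 places forward in the alphabet (wrapping around), then keep one character in every 3, starting at position 1 (positions 1st, 4th, 7th, ...).
Applying both steps to "anchorj": "dqfkrum", then "dkm".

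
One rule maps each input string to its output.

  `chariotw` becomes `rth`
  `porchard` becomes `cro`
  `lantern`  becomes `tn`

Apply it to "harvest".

Looking at the pairs, the operation is to move the first 2 characters to the end (rotate left by 2), then keep one character in every 3, starting at position 2 (positions 2nd, 5th, 8th, ...).
Working it through for "harvest": intermediate "rvestha", final "vt".

vt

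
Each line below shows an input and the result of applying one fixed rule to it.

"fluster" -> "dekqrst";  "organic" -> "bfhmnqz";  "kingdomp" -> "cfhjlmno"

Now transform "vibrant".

Rule — shift every letter 1 place backward in the alphabet (wrapping around), then sort the characters into alphabetical order.
Starting from "vibrant": after the first operation, "uhaqzms"; after the second, "ahmqsuz".

ahmqsuz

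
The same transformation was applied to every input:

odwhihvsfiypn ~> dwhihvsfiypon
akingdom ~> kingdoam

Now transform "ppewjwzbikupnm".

What's happening: swap the first and last characters, then move the first character to the end.
Working it through for "ppewjwzbikupnm": intermediate "mpewjwzbikupnp", final "pewjwzbikupnpm".

pewjwzbikupnpm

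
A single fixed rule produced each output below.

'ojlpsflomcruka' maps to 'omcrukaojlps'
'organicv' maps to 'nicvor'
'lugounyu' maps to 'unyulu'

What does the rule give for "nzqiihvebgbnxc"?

In each case the input is transformed by: swap the front and back halves of the string, then delete the last 2 characters.
Starting from "nzqiihvebgbnxc": after the first operation, "ebgbnxcnzqiihv"; after the second, "ebgbnxcnzqii".

ebgbnxcnzqii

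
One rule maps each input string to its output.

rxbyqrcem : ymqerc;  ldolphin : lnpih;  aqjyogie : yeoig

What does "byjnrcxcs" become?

nsrccx

The transformation: delete the first 3 characters, then take characters alternately from the front and the back (1st, last, 2nd, 2nd-last, ...).
"byjnrcxcs" → "nrcxcs" → "nsrccx".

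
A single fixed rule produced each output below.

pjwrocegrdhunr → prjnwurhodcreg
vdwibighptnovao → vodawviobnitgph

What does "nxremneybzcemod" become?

ndxormeemcnzeby

The rule is to take characters alternately from the front and the back (1st, last, 2nd, 2nd-last, ...).
Doing the same to "nxremneybzcemod": "ndxormeemcnzeby".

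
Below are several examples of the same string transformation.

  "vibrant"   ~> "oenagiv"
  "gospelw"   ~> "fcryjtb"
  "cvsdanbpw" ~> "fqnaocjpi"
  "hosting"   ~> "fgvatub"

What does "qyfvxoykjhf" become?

The transformation: move the first 2 characters to the end (rotate left by 2), then shift every letter 13 places forward in the alphabet (wrapping around) — i.e. ROT13.
Starting from "qyfvxoykjhf": after the first operation, "fvxoykjhfqy"; after the second, "sikblxwusdl".
(Check on "cvsdanbpw": → "sdanbpwcv" → "fqnaocjpi" ✓)

sikblxwusdl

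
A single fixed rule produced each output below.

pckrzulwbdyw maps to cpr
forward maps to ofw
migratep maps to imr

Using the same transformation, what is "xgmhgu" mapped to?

The pattern: swap each adjacent pair of characters (1↔2, 3↔4, ...), then keep only the first 3 characters.
Applying both steps to "xgmhgu": "gxhmug", then "gxh".

gxh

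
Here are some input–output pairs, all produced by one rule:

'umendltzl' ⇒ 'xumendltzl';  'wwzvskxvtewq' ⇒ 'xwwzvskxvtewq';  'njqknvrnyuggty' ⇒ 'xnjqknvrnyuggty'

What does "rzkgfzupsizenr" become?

The transformation: prepend "x".
So "rzkgfzupsizenr" becomes "xrzkgfzupsizenr".

xrzkgfzupsizenr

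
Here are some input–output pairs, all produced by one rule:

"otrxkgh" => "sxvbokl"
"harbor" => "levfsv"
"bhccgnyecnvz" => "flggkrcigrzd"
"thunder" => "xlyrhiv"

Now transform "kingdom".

The transformation: shift every letter 4 places forward in the alphabet (wrapping around).
On "kingdom" that produces "omrkhsq".

omrkhsq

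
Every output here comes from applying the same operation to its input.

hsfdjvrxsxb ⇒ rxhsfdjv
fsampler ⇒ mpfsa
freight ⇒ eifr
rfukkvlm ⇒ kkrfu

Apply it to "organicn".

Each output is the input with this applied: delete the last 3 characters, then move the last 2 characters to the front (rotate right by 2).
Doing the same to "organicn": "anorg".

anorg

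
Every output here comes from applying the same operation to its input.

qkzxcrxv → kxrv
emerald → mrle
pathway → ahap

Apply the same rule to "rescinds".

What's happening: move the first character to the end, then keep every other character starting from the first (positions 1st, 3rd, 5th, ...).
"rescinds" → "escindsr" → "ecns".

ecns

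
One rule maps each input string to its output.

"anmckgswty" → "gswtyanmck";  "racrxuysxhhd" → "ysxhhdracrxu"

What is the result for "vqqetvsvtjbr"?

svtjbrvqqetv

The rule is to swap the front and back halves of the string.
Applying that to "vqqetvsvtjbr" gives "svtjbrvqqetv".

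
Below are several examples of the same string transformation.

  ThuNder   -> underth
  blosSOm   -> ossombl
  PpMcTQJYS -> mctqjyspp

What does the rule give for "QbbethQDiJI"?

bethqdijiqb

The pattern: move the first 2 characters to the end (rotate left by 2), then convert every letter to lowercase.
"QbbethQDiJI" → "bethQDiJIQb" → "bethqdijiqb".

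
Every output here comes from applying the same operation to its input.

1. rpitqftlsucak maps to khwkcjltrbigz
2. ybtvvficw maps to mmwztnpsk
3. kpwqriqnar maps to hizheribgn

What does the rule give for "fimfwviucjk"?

wnmzltabwzd

Rule — shift every letter 9 places backward in the alphabet (wrapping around), then move the first 3 characters to the end (rotate left by 3).
Starting from "fimfwviucjk": after the first operation, "wzdwnmzltab"; after the second, "wnmzltabwzd".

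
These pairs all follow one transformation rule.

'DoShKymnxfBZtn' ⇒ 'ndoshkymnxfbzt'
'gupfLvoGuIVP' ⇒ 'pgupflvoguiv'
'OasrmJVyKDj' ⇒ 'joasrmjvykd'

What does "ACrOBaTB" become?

What's happening: move the last character to the front, then convert every letter to lowercase.
On "ACrOBaTB": the first step gives "BACrOBaT", and the second then gives "bacrobat".
(Check on "OasrmJVyKDj": → "jOasrmJVyKD" → "joasrmjvykd" ✓)

bacrobat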